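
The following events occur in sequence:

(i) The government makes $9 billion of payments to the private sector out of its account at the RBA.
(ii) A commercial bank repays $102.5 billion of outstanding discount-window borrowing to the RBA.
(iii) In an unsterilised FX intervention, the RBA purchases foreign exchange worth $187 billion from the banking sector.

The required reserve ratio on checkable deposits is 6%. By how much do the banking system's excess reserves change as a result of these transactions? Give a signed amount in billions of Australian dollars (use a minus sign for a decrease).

Government spending $9 billion: reserves +$9B, deposits +$9B.
Discount-window repayment $102.5 billion: reserves −$102.5B, deposits 0.
FX purchase $187 billion: reserves +$187B, deposits 0.
Totals: Δreserves = +$93.5B, Δdeposits = +$9B.
Δrequired reserves = 6% × +$9B = +$0.54B.
Δexcess reserves = Δreserves − Δrequired = +$93.5B − (+$0.54B) = +$92.96 billion.

+$92.96 billion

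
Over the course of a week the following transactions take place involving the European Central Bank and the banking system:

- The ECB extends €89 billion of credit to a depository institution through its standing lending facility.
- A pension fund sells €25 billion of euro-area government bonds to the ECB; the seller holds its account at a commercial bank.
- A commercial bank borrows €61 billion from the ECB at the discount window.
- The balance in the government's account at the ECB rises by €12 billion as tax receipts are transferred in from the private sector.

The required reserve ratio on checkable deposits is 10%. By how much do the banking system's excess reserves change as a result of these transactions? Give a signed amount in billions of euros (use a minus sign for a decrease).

+€161.7 billion

Discount-window loan €89 billion: reserves +€89B, deposits 0.
Asset purchase (from non-banks) €25 billion: reserves +€25B, deposits +€25B.
Discount-window loan €61 billion: reserves +€61B, deposits 0.
Government account inflow €12 billion: reserves −€12B, deposits −€12B.
Totals: Δreserves = +€163B, Δdeposits = +€13B.
Δrequired reserves = 10% × +€13B = +€1.3B.
Δexcess reserves = Δreserves − Δrequired = +€163B − (+€1.3B) = +€161.7 billion.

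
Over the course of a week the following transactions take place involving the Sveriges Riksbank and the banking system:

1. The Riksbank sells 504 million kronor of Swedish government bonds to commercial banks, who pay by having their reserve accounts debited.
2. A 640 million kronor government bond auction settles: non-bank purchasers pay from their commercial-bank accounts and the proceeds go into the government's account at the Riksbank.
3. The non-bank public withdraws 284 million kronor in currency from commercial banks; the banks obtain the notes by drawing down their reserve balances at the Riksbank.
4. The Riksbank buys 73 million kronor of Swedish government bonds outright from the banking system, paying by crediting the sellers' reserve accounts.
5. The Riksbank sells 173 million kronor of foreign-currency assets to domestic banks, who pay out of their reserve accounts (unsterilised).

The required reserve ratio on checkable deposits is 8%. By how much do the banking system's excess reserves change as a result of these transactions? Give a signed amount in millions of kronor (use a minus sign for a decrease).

OMO sale (to banks) 504 million kronor: reserves −504M, deposits 0.
Government account inflow 640 million kronor: reserves −640M, deposits −640M.
Currency withdrawal 284 million kronor: reserves −284M, deposits −284M.
OMO purchase (from banks) 73 million kronor: reserves +73M, deposits 0.
FX sale 173 million kronor: reserves −173M, deposits 0.
Totals: Δreserves = −1528M, Δdeposits = −924M.
Δrequired reserves = 8% × −924M = −73.92M.
Δexcess reserves = Δreserves − Δrequired = −1528M − (−73.92M) = -1454.08 million.

-1454.08 million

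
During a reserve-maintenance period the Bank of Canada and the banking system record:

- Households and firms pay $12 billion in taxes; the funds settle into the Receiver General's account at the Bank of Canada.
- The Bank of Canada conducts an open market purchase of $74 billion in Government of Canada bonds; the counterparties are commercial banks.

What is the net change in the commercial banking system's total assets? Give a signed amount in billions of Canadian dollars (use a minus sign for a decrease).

-$12 billion

Government account inflow $12 billion: bank balance sheets shrink → −$12B.
OMO purchase (from banks) $74 billion: just an asset swap on bank balance sheets → 0.
Net: −12 + 0 = -$12 billion.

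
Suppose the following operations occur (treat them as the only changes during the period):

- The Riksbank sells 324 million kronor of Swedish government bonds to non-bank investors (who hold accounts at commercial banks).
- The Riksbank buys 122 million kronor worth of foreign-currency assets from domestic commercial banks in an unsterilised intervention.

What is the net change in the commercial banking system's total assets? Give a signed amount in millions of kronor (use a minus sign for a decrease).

-324 million

Riksbank balance sheet:
  Assets:      Securities −324M, Foreign assets +122M
  Liabilities: Bank reserves −202M
Commercial banking system:
  Assets:      Reserves at CB −202M, Foreign assets −122M
  Liabilities: Checkable deposits −324M
Change in total bank assets = -324 million.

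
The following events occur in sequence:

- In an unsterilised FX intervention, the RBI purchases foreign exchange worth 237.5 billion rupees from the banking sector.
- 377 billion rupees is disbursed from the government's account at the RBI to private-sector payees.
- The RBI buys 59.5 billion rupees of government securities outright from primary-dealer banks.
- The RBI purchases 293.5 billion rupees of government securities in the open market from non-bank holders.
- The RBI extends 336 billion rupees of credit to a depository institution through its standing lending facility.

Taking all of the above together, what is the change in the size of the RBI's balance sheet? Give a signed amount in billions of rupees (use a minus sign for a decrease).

FX purchase 237.5 billion rupees: an RBI asset is acquired → +237.5B.
Government spending 377 billion rupees: only the composition of liabilities changes → 0.
OMO purchase (from banks) 59.5 billion rupees: an RBI asset is acquired → +59.5B.
Asset purchase (from non-banks) 293.5 billion rupees: an RBI asset is acquired → +293.5B.
Discount-window loan 336 billion rupees: an RBI asset is acquired → +336B.
Net: 237.5 + 0 + 59.5 + 293.5 + 336 = +926.5 billion.

+926.5 billion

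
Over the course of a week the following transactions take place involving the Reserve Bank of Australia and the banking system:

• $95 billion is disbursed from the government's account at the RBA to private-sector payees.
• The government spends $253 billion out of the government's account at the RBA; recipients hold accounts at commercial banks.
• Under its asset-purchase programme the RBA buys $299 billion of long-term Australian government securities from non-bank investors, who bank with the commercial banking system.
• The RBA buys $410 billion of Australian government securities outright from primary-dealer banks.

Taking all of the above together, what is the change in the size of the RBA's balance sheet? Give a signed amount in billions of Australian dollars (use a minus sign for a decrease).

RBA balance sheet:
  Assets:      Securities +$709B
  Liabilities: Bank reserves +$1057B, Government deposits −$348B
Change in total RBA assets = +$709 billion.

+$709 billion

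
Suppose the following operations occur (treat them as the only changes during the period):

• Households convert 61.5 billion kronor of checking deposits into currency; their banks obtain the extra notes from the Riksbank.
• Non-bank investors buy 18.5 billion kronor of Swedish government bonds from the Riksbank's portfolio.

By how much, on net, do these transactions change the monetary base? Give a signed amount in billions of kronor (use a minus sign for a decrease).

-18.5 billion

Currency withdrawal 61.5 billion kronor: just a shift between currency and reserves — both are base money → 0.
Asset sale (to non-banks) 18.5 billion kronor: Riksbank balance sheet contracts → −18.5B.
Net: 0 − 18.5 = -18.5 billion.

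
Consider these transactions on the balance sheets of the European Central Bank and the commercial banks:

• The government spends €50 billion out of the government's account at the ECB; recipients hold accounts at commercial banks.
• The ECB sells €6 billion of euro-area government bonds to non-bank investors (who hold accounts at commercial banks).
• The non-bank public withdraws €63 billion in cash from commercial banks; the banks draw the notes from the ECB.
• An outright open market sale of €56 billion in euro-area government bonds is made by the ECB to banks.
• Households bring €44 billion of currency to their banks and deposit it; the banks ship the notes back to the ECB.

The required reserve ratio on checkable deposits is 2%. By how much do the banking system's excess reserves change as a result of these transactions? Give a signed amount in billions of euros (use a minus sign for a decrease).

Government spending €50 billion: reserves +€50B, deposits +€50B.
Asset sale (to non-banks) €6 billion: reserves −€6B, deposits −€6B.
Currency withdrawal €63 billion: reserves −€63B, deposits −€63B.
OMO sale (to banks) €56 billion: reserves −€56B, deposits 0.
Currency deposit €44 billion: reserves +€44B, deposits +€44B.
Totals: Δreserves = −€31B, Δdeposits = +€25B.
Δrequired reserves = 2% × +€25B = +€0.5B.
Δexcess reserves = Δreserves − Δrequired = −€31B − (+€0.5B) = -€31.5 billion.

-€31.5 billion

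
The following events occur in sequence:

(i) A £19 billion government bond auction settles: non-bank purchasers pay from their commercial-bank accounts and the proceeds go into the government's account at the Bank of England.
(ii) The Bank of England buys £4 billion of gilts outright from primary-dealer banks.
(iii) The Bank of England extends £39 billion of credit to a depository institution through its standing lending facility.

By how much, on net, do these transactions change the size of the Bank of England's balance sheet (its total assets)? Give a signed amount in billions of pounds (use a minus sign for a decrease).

+£43 billion

Government account inflow £19 billion: only the composition of liabilities changes → 0.
OMO purchase (from banks) £4 billion: a Bank of England asset is acquired → +£4B.
Discount-window loan £39 billion: a Bank of England asset is acquired → +£39B.
Net: 0 + 4 + 39 = +£43 billion.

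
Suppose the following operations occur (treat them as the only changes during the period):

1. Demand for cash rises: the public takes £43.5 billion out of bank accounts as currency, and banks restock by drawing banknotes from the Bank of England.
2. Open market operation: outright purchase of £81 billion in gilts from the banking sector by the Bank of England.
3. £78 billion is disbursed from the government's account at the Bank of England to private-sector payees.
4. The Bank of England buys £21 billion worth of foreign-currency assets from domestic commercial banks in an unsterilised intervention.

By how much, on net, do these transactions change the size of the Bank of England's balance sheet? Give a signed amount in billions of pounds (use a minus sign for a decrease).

+£102 billion

Currency withdrawal £43.5 billion: only the composition of liabilities changes → 0.
OMO purchase (from banks) £81 billion: a Bank of England asset is acquired → +£81B.
Government spending £78 billion: only the composition of liabilities changes → 0.
FX purchase £21 billion: a Bank of England asset is acquired → +£21B.
Net: 0 + 81 + 0 + 21 = +£102 billion.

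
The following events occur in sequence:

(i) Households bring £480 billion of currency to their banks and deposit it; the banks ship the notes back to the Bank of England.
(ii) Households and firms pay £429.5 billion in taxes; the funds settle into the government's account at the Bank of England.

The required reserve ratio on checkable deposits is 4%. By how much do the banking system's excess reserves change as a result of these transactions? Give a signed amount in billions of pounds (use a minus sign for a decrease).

Currency deposit £480 billion: reserves +£480B, deposits +£480B.
Government account inflow £429.5 billion: reserves −£429.5B, deposits −£429.5B.
Totals: Δreserves = +£50.5B, Δdeposits = +£50.5B.
Δrequired reserves = 4% × +£50.5B = +£2.02B.
Δexcess reserves = Δreserves − Δrequired = +£50.5B − (+£2.02B) = +£48.48 billion.

+£48.48 billion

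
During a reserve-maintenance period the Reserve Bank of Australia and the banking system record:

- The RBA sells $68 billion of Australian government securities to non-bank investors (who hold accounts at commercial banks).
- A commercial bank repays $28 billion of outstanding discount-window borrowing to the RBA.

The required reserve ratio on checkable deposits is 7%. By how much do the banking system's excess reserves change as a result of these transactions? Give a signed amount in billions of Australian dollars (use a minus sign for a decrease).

Asset sale (to non-banks) $68 billion: reserves −$68B, deposits −$68B.
Discount-window repayment $28 billion: reserves −$28B, deposits 0.
Totals: Δreserves = −$96B, Δdeposits = −$68B.
Δrequired reserves = 7% × −$68B = −$4.76B.
Δexcess reserves = Δreserves − Δrequired = −$96B − (−$4.76B) = -$91.24 billion.

-$91.24 billion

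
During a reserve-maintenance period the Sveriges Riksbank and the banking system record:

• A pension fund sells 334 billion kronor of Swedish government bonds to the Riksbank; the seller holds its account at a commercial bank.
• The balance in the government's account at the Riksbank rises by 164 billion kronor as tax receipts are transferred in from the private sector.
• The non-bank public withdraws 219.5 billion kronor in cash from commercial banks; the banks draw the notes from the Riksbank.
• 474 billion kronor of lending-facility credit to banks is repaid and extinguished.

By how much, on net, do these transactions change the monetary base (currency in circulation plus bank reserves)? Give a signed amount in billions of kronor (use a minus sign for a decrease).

-304 billion

Asset purchase (from non-banks) 334 billion kronor: Riksbank balance sheet expands → +334B.
Government account inflow 164 billion kronor: reserves shift to a non-base liability → −164B.
Currency withdrawal 219.5 billion kronor: just a shift between currency and reserves — both are base money → 0.
Discount-window repayment 474 billion kronor: Riksbank balance sheet contracts → −474B.
Net: 334 − 164 + 0 − 474 = -304 billion.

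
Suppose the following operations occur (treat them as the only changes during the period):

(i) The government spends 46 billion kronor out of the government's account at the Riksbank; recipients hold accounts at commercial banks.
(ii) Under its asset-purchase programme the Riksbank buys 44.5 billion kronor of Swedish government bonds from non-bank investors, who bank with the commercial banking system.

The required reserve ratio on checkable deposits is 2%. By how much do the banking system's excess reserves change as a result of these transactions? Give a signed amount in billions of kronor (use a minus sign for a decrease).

+88.69 billion

Government spending 46 billion kronor: reserves +46B, deposits +46B.
Asset purchase (from non-banks) 44.5 billion kronor: reserves +44.5B, deposits +44.5B.
Totals: Δreserves = +90.5B, Δdeposits = +90.5B.
Δrequired reserves = 2% × +90.5B = +1.81B.
Δexcess reserves = Δreserves − Δrequired = +90.5B − (+1.81B) = +88.69 billion.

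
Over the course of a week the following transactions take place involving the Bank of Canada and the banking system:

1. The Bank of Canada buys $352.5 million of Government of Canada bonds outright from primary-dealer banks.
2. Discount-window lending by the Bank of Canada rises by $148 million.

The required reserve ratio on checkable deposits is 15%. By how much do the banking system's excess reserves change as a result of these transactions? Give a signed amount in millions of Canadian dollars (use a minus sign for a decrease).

OMO purchase (from banks) $352.5 million: reserves +$352.5M, deposits 0.
Discount-window loan $148 million: reserves +$148M, deposits 0.
Totals: Δreserves = +$500.5M, Δdeposits = 0.
Δrequired reserves = 15% × 0 = 0.
Δexcess reserves = Δreserves − Δrequired = +$500.5M − (0) = +$500.5 million.

+$500.5 million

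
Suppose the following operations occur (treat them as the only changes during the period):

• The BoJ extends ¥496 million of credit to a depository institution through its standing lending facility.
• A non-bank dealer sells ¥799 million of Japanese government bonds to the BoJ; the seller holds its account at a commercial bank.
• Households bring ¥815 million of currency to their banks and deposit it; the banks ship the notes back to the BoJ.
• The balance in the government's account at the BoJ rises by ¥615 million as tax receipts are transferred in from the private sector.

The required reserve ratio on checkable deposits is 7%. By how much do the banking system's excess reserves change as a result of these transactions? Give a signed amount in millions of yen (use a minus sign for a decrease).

Discount-window loan ¥496 million: reserves +¥496M, deposits 0.
Asset purchase (from non-banks) ¥799 million: reserves +¥799M, deposits +¥799M.
Currency deposit ¥815 million: reserves +¥815M, deposits +¥815M.
Government account inflow ¥615 million: reserves −¥615M, deposits −¥615M.
Totals: Δreserves = +¥1495M, Δdeposits = +¥999M.
Δrequired reserves = 7% × +¥999M = +¥69.93M.
Δexcess reserves = Δreserves − Δrequired = +¥1495M − (+¥69.93M) = +¥1425.07 million.

+¥1425.07 million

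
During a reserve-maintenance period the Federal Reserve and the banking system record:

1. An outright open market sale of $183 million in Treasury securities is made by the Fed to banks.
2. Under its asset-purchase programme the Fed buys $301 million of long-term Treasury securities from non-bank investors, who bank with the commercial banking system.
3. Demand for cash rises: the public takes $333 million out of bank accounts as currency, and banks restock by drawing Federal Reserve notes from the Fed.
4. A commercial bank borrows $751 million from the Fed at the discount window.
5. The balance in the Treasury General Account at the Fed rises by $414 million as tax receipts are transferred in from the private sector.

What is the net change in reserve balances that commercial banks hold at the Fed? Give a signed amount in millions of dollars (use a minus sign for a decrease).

Fed balance sheet:
  Assets:      Securities +$118M, Loans to banks +$751M
  Liabilities: Bank reserves +$122M, Currency in circulation +$333M, Government deposits +$414M
Commercial banking system:
  Assets:      Reserves at CB +$122M, Securities +$183M
  Liabilities: Checkable deposits −$446M, Borrowings from CB +$751M
So the change in reserve balances that commercial banks hold at the Fed is +$122 million.

+$122 million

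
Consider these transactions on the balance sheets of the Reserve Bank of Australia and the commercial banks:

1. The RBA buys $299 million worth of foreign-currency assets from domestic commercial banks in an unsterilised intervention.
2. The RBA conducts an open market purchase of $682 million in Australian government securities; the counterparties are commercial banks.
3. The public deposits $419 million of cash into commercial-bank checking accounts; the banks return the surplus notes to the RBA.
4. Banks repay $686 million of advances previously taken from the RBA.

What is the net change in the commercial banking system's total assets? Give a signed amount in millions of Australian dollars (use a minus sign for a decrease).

RBA balance sheet:
  Assets:      Securities +$682M, Loans to banks −$686M, Foreign assets +$299M
  Liabilities: Bank reserves +$714M, Currency in circulation −$419M
Commercial banking system:
  Assets:      Reserves at CB +$714M, Securities −$682M, Foreign assets −$299M
  Liabilities: Checkable deposits +$419M, Borrowings from CB −$686M
Change in total bank assets = -$267 million.

-$267 million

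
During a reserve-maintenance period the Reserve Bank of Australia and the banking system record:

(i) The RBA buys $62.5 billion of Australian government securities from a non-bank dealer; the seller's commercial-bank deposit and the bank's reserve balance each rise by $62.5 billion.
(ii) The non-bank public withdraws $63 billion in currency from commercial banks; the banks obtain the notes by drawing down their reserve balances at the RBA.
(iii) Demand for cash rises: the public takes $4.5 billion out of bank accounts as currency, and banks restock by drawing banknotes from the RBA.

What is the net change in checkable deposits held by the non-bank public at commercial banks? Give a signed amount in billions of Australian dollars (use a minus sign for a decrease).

RBA balance sheet:
  Assets:      Securities +$62.5B
  Liabilities: Bank reserves −$5B, Currency in circulation +$67.5B
Commercial banking system:
  Assets:      Reserves at CB −$5B
  Liabilities: Checkable deposits −$5B
So the change in checkable deposits held by the non-bank public at commercial banks is -$5 billion.

-$5 billion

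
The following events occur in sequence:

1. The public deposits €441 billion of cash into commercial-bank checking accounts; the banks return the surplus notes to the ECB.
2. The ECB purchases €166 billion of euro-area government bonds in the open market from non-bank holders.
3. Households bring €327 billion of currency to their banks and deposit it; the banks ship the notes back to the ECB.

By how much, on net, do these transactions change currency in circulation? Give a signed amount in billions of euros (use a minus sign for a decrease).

-€768 billion

ECB balance sheet:
  Assets:      Securities +€166B
  Liabilities: Bank reserves +€934B, Currency in circulation −€768B
Commercial banking system:
  Assets:      Reserves at CB +€934B
  Liabilities: Checkable deposits +€934B
So the change in currency in circulation is -€768 billion.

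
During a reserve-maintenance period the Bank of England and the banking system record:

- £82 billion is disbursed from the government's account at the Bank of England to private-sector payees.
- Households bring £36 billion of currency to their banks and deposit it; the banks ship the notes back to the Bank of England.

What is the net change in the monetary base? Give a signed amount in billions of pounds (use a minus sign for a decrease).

+£82 billion

Government spending £82 billion: a non-base liability converts back to reserves → +£82B.
Currency deposit £36 billion: just a shift between currency and reserves — both are base money → 0.
Net: 82 + 0 = +£82 billion.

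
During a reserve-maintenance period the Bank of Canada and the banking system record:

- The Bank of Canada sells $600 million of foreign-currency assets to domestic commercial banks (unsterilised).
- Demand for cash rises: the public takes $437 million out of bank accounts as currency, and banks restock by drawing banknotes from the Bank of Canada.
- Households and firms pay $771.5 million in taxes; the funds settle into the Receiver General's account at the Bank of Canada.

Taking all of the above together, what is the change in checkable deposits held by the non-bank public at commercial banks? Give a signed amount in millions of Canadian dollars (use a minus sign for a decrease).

-$1208.5 million

FX sale $600 million: the counterparty is a bank, so public deposits are unchanged → 0.
Currency withdrawal $437 million: non-bank counterparties' bank balances fall → −$437M.
Government account inflow $771.5 million: non-bank counterparties' bank balances fall → −$771.5M.
Net: 0 − 437 − 771.5 = -$1208.5 million.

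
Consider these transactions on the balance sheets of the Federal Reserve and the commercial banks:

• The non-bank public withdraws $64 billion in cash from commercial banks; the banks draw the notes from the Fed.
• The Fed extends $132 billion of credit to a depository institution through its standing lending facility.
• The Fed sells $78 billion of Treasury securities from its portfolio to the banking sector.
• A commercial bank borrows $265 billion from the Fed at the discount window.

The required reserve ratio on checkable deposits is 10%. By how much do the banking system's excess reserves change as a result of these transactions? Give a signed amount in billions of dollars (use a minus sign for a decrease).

+$261.4 billion

Currency withdrawal $64 billion: reserves −$64B, deposits −$64B.
Discount-window loan $132 billion: reserves +$132B, deposits 0.
OMO sale (to banks) $78 billion: reserves −$78B, deposits 0.
Discount-window loan $265 billion: reserves +$265B, deposits 0.
Totals: Δreserves = +$255B, Δdeposits = −$64B.
Δrequired reserves = 10% × −$64B = −$6.4B.
Δexcess reserves = Δreserves − Δrequired = +$255B − (−$6.4B) = +$261.4 billion.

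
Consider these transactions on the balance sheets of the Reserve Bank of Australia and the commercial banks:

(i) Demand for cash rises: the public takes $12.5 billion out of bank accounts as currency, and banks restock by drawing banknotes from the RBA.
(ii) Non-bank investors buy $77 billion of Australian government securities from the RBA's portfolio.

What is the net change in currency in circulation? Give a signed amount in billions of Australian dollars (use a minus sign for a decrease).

+$12.5 billion

Currency withdrawal $12.5 billion: notes leave the central bank → +$12.5B.
Asset sale (to non-banks) $77 billion: no currency enters or leaves circulation → 0.
Net: 12.5 + 0 = +$12.5 billion.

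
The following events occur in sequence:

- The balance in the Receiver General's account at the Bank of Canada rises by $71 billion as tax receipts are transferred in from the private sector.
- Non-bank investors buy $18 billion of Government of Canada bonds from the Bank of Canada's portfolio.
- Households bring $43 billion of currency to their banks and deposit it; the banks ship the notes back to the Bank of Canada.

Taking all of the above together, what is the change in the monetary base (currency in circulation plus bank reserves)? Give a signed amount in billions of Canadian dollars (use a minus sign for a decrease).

-$89 billion

Government account inflow $71 billion: reserves shift to a non-base liability → −$71B.
Asset sale (to non-banks) $18 billion: Bank of Canada balance sheet contracts → −$18B.
Currency deposit $43 billion: just a shift between currency and reserves — both are base money → 0.
Net: −71 − 18 + 0 = -$89 billion.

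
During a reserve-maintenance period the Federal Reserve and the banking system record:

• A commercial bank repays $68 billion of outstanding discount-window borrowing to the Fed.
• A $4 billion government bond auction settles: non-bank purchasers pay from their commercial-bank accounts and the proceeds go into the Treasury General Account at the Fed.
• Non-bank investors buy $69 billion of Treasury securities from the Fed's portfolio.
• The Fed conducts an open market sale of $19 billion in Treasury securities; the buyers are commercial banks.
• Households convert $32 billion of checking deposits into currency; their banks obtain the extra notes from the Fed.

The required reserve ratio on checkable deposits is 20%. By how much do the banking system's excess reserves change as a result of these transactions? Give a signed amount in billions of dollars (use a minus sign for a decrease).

-$171 billion

Discount-window repayment $68 billion: reserves −$68B, deposits 0.
Government account inflow $4 billion: reserves −$4B, deposits −$4B.
Asset sale (to non-banks) $69 billion: reserves −$69B, deposits −$69B.
OMO sale (to banks) $19 billion: reserves −$19B, deposits 0.
Currency withdrawal $32 billion: reserves −$32B, deposits −$32B.
Totals: Δreserves = −$192B, Δdeposits = −$105B.
Δrequired reserves = 20% × −$105B = −$21B.
Δexcess reserves = Δreserves − Δrequired = −$192B − (−$21B) = -$171 billion.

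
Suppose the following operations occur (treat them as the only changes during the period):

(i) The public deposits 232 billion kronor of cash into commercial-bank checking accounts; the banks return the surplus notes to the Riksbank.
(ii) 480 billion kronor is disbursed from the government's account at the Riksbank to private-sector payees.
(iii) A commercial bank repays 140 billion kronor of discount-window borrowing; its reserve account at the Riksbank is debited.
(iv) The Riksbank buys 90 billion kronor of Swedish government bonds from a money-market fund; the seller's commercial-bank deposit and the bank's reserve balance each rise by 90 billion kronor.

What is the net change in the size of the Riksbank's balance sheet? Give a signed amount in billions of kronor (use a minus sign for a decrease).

-50 billion

Currency deposit 232 billion kronor: only the composition of liabilities changes → 0.
Government spending 480 billion kronor: only the composition of liabilities changes → 0.
Discount-window repayment 140 billion kronor: a Riksbank asset is shed → −140B.
Asset purchase (from non-banks) 90 billion kronor: a Riksbank asset is acquired → +90B.
Net: 0 + 0 − 140 + 90 = -50 billion.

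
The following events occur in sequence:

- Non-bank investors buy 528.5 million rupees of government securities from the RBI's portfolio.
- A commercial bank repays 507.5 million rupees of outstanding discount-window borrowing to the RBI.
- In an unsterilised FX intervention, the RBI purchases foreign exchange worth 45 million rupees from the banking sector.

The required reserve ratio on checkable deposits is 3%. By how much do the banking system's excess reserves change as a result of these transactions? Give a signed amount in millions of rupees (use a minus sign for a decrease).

-975.145 million

Asset sale (to non-banks) 528.5 million rupees: reserves −528.5M, deposits −528.5M.
Discount-window repayment 507.5 million rupees: reserves −507.5M, deposits 0.
FX purchase 45 million rupees: reserves +45M, deposits 0.
Totals: Δreserves = −991M, Δdeposits = −528.5M.
Δrequired reserves = 3% × −528.5M = −15.855M.
Δexcess reserves = Δreserves − Δrequired = −991M − (−15.855M) = -975.145 million.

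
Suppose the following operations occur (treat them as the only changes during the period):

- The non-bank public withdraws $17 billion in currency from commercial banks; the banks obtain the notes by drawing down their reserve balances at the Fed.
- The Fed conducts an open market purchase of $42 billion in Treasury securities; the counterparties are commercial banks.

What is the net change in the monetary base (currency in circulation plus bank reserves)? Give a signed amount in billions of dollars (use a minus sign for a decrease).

+$42 billion

Fed balance sheet:
  Assets:      Securities +$42B
  Liabilities: Bank reserves +$25B, Currency in circulation +$17B
Monetary base = currency + reserves: +$17B + (+$25B) = +$42 billion.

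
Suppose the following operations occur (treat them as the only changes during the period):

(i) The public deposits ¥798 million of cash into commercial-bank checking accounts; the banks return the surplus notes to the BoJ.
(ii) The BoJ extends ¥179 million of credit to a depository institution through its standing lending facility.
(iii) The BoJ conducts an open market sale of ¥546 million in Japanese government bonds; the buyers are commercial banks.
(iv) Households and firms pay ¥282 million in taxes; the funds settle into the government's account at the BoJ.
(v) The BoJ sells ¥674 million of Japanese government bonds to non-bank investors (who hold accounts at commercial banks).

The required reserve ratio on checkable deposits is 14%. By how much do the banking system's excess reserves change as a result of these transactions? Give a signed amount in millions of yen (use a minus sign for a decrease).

Currency deposit ¥798 million: reserves +¥798M, deposits +¥798M.
Discount-window loan ¥179 million: reserves +¥179M, deposits 0.
OMO sale (to banks) ¥546 million: reserves −¥546M, deposits 0.
Government account inflow ¥282 million: reserves −¥282M, deposits −¥282M.
Asset sale (to non-banks) ¥674 million: reserves −¥674M, deposits −¥674M.
Totals: Δreserves = −¥525M, Δdeposits = −¥158M.
Δrequired reserves = 14% × −¥158M = −¥22.12M.
Δexcess reserves = Δreserves − Δrequired = −¥525M − (−¥22.12M) = -¥502.88 million.

-¥502.88 million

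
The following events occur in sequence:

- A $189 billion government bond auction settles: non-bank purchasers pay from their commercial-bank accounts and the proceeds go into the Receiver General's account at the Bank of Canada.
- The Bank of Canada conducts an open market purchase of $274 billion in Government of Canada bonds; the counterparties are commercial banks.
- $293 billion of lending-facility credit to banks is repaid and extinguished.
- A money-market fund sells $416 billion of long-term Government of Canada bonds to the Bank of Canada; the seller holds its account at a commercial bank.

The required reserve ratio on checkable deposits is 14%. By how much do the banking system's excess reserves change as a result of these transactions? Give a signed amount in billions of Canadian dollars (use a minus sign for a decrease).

+$176.22 billion

Government account inflow $189 billion: reserves −$189B, deposits −$189B.
OMO purchase (from banks) $274 billion: reserves +$274B, deposits 0.
Discount-window repayment $293 billion: reserves −$293B, deposits 0.
Asset purchase (from non-banks) $416 billion: reserves +$416B, deposits +$416B.
Totals: Δreserves = +$208B, Δdeposits = +$227B.
Δrequired reserves = 14% × +$227B = +$31.78B.
Δexcess reserves = Δreserves − Δrequired = +$208B − (+$31.78B) = +$176.22 billion.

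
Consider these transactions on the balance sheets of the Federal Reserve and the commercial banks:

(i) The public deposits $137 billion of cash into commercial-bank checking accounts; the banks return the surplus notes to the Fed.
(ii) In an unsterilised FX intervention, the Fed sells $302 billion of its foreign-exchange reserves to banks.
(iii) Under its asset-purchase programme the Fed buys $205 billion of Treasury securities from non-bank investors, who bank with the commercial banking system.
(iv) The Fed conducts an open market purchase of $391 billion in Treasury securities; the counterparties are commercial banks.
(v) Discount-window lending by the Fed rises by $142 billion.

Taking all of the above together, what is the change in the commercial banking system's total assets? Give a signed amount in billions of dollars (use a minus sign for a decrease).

Currency deposit $137 billion: bank balance sheets expand → +$137B.
FX sale $302 billion: just an asset swap on bank balance sheets → 0.
Asset purchase (from non-banks) $205 billion: bank balance sheets expand → +$205B.
OMO purchase (from banks) $391 billion: just an asset swap on bank balance sheets → 0.
Discount-window loan $142 billion: bank balance sheets expand → +$142B.
Net: 137 + 0 + 205 + 0 + 142 = +$484 billion.

+$484 billion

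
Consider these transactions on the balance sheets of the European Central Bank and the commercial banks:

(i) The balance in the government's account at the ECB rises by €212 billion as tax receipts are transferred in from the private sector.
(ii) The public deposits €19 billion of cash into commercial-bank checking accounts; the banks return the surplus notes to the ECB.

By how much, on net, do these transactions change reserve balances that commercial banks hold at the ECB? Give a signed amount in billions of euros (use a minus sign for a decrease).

-€193 billion

Government account inflow €212 billion: funds move from bank reserves into the government account → −€212B.
Currency deposit €19 billion: returned notes are swapped for reserve credit → +€19B.
Net: −212 + 19 = -€193 billion.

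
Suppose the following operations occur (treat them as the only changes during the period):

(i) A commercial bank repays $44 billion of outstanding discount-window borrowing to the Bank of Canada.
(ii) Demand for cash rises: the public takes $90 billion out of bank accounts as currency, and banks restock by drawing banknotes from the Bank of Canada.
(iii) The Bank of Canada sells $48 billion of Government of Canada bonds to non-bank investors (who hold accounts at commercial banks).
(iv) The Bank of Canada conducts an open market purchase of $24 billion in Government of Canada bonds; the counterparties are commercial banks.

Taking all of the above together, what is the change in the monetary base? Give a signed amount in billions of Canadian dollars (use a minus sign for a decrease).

-$68 billion

Discount-window repayment $44 billion: Bank of Canada balance sheet contracts → −$44B.
Currency withdrawal $90 billion: just a shift between currency and reserves — both are base money → 0.
Asset sale (to non-banks) $48 billion: Bank of Canada balance sheet contracts → −$48B.
OMO purchase (from banks) $24 billion: Bank of Canada balance sheet expands → +$24B.
Net: −44 + 0 − 48 + 24 = -$68 billion.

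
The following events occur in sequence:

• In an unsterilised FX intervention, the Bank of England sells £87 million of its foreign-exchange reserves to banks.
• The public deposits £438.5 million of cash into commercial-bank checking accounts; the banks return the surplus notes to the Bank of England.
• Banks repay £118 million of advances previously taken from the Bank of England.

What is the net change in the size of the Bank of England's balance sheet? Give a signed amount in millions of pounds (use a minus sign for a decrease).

Bank of England balance sheet:
  Assets:      Loans to banks −£118M, Foreign assets −£87M
  Liabilities: Bank reserves +£233.5M, Currency in circulation −£438.5M
Commercial banking system:
  Assets:      Reserves at CB +£233.5M, Foreign assets +£87M
  Liabilities: Checkable deposits +£438.5M, Borrowings from CB −£118M
Change in total Bank of England assets = -£205 million.

-£205 million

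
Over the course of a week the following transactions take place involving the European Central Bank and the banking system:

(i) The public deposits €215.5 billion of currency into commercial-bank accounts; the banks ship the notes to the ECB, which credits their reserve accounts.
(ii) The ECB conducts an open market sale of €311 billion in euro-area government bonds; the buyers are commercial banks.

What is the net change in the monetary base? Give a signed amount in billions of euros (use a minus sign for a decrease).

-€311 billion

ECB balance sheet:
  Assets:      Securities −€311B
  Liabilities: Bank reserves −€95.5B, Currency in circulation −€215.5B
Monetary base = currency + reserves: −€215.5B + (−€95.5B) = -€311 billion.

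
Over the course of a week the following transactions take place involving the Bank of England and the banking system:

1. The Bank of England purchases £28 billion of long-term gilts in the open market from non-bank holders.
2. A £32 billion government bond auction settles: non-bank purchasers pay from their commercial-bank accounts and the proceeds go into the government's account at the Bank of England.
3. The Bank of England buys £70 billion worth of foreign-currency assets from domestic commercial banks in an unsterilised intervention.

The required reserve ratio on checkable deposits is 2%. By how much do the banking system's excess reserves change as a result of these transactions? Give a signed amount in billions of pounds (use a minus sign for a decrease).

Asset purchase (from non-banks) £28 billion: reserves +£28B, deposits +£28B.
Government account inflow £32 billion: reserves −£32B, deposits −£32B.
FX purchase £70 billion: reserves +£70B, deposits 0.
Totals: Δreserves = +£66B, Δdeposits = −£4B.
Δrequired reserves = 2% × −£4B = −£0.08B.
Δexcess reserves = Δreserves − Δrequired = +£66B − (−£0.08B) = +£66.08 billion.

+£66.08 billion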